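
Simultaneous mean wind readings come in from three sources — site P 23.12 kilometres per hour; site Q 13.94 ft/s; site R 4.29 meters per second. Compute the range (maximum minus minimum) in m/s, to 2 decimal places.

site P: 23.12 km/h = 6.4222 m/s.
site Q: 13.94 ft/s = 4.2489 m/s.
Spread: 6.4222 − 4.2489 = 2.17 m/s.

2.17 m/s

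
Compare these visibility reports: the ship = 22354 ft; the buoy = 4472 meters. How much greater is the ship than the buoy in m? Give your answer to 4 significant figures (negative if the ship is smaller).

2341 m

the ship: 22354 ft = 6813.499 m.
Difference: 6813.499 − 4472.000 = 2341 m.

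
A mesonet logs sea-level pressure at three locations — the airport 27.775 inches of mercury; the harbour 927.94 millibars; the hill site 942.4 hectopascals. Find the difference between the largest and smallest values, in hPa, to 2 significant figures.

the airport: 27.775 inHg = 940.57 hPa.
the harbour: 927.94 mb = 927.94 hPa.
Spread: 942.40 − 927.94 = 14 hPa.

14 hPa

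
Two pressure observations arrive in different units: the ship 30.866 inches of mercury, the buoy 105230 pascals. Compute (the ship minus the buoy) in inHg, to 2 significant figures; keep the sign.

the buoy: 105230 Pa = 31.0744 inHg.
Difference: 30.8660 − 31.0744 = -0.21 inHg.

-0.21 inHg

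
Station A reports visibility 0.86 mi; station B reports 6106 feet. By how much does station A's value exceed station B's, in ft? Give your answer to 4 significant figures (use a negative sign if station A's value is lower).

station A: 0.86 SM = 4540.80 ft.
Difference: 4540.80 − 6106.00 = -1565 ft.

-1565 ft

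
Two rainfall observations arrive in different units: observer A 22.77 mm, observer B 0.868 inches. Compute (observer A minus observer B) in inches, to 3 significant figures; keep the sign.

0.0285 in

observer A: 22.77 mm = 0.896457 in.
Difference: 0.896457 − 0.868000 = 0.0285 in.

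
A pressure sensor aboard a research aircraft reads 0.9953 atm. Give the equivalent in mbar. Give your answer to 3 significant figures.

1 atm = 1013.25 mb, so 0.9953 × 1013.25 = 1010 mb.

1010 mb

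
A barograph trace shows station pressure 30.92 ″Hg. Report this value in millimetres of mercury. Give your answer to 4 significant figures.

785.4 mmHg

1 inHg = 25.4 mmHg, so 30.92 × 25.4 = 785.4 mmHg.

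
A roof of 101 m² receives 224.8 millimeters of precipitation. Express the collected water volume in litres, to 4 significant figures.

1 mm over 1 m² is 1 L, so volume = 224.8 × 101 = 22704.8 L ≈ 22700 L.

22700 litres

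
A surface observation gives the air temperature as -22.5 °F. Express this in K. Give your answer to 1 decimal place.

242.9 K

First to °C: -30.28 °C.
Then to K: 242.9 K.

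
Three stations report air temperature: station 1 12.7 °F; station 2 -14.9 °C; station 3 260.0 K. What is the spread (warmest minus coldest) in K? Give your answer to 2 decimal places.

4.18 K

station 1: 12.7 °F = -10.722 °C.
station 3: 260.0 K = -13.150 °C.
Spread: (-10.722) − (-14.900) = 4.178 °C.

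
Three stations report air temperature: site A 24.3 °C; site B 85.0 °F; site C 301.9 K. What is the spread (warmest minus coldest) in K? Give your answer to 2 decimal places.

5.14 K

site B: 85.0 °F = 29.444 °C.
site C: 301.9 K = 28.750 °C.
Spread: 29.444 − 24.300 = 5.144 °C.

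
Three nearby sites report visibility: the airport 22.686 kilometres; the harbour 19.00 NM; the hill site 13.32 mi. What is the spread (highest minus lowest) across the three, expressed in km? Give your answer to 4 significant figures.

13.75 km

the harbour: 19.00 nmi = 35.1880 km.
the hill site: 13.32 SM = 21.4365 km.
Spread: 35.1880 − 21.4365 = 13.75 km.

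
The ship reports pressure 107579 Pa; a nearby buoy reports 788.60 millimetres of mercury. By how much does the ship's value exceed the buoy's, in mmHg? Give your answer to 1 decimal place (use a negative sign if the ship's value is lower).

18.3 mmHg

the ship: 107579 Pa = 806.909 mmHg.
Difference: 806.909 − 788.600 = 18.3 mmHg.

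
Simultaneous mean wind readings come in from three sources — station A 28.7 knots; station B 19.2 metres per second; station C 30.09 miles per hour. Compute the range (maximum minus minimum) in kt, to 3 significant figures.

station B: 19.2 m/s = 37.322 kt.
station C: 30.09 mph = 26.147 kt.
Spread: 37.322 − 26.147 = 11.2 kt.

11.2 kt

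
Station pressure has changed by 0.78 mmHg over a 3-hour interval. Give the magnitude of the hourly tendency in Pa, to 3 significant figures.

0.78 mmHg / 3 h × 133.322 Pa/mmHg = 34.7 Pa/h.

34.7 Pa per hour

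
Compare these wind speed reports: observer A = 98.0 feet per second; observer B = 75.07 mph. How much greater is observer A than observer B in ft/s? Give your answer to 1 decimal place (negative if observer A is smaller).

observer B: 75.07 mph = 110.103 ft/s.
Difference: 98.000 − 110.103 = -12.1 ft/s.

-12.1 ft/s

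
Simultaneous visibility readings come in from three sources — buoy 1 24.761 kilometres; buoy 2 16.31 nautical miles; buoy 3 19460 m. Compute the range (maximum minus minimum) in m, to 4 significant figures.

buoy 1: 24.761 km = 24761.00 m.
buoy 2: 16.31 nmi = 30206.12 m.
Spread: 30206.12 − 19460.00 = 10750 m.

10750 m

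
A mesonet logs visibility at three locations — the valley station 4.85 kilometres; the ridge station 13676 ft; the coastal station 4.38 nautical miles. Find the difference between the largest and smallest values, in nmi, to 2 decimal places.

2.13 nmi

the valley station: 4.85 km = 2.6188 nmi.
the ridge station: 13676 ft = 2.2508 nmi.
Spread: 4.3800 − 2.2508 = 2.13 nmi.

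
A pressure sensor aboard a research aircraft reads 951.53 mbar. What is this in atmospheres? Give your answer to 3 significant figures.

1 mb = 0.000986923 atm, so 951.53 × 0.000986923 = 0.939 atm.

0.939 atm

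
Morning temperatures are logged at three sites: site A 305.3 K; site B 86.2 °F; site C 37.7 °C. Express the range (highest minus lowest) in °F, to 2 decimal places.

13.66 °F

site A: 305.3 K = 32.150 °C.
site B: 86.2 °F = 30.111 °C.
Spread: 37.700 − 30.111 = 7.589 °C = 13.66 °F.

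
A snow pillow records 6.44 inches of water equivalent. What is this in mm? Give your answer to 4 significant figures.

163.6 mm

1 in = 25.4 mm, so 6.44 × 25.4 = 163.6 mm.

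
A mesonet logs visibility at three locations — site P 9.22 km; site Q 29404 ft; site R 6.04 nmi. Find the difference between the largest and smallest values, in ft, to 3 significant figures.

7300 ft

site P: 9.22 km = 30249.34 ft.
site R: 6.04 nmi = 36699.74 ft.
Spread: 36699.74 − 29404.00 = 7300 ft.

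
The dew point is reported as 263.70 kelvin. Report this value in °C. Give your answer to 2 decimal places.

°C = 263.70 − 273.15 = -9.45 °C.

-9.45 °C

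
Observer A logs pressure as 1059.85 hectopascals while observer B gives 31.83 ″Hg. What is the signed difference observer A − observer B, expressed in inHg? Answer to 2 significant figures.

observer A: 1059.85 hPa = 31.2973 inHg.
Difference: 31.2973 − 31.8300 = -0.53 inHg.

-0.53 inHg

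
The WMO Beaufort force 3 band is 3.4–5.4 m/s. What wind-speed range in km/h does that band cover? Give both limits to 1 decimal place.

3.4–5.4 m/s × 3.6 = 12.2–19.4 km/h.

12.2 to 19.4 km/h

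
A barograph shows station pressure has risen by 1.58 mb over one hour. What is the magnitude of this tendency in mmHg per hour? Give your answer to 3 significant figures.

1.19 mmHg per hour

1.58 mb / 1 h × 0.750062 mmHg/mb = 1.19 mmHg/h.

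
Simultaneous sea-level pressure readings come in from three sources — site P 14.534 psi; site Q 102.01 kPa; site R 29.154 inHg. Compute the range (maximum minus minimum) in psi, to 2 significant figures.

0.48 psi

site Q: 102.01 kPa = 14.7953 psi.
site R: 29.154 inHg = 14.3191 psi.
Spread: 14.7953 − 14.3191 = 0.48 psi.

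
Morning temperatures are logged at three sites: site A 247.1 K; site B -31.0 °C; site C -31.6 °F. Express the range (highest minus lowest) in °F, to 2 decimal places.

site A: 247.1 K = -26.050 °C.
site C: -31.6 °F = -35.333 °C.
Spread: (-26.050) − (-35.333) = 9.283 °C = 16.71 °F.

16.71 °F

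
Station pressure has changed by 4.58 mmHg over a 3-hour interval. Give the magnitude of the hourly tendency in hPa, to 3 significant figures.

4.58 mmHg / 3 h × 1.33322 hPa/mmHg = 2.04 hPa/h.

2.04 hPa per hour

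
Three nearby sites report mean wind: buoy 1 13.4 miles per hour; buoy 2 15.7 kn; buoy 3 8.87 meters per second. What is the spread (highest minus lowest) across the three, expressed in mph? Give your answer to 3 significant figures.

6.44 mph

buoy 2: 15.7 kt = 18.0672 mph.
buoy 3: 8.87 m/s = 19.8416 mph.
Spread: 19.8416 − 13.4000 = 6.44 mph.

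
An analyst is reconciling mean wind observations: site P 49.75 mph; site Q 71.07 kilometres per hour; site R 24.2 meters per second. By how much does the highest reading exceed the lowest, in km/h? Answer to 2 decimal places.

site P: 49.75 mph = 80.0649 km/h.
site R: 24.2 m/s = 87.1200 km/h.
Spread: 87.1200 − 71.0700 = 16.05 km/h.

16.05 km/h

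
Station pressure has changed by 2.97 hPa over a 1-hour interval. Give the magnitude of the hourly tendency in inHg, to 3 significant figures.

2.97 hPa / 1 h × 0.02953 inHg/hPa = 0.0877 inHg/h.

0.0877 inHg per hour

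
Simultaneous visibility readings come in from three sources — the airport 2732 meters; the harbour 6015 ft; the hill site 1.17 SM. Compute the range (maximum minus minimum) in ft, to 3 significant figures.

2950 ft

the airport: 2732 m = 8963.25 ft.
the hill site: 1.17 SM = 6177.60 ft.
Spread: 8963.25 − 6015.00 = 2950 ft.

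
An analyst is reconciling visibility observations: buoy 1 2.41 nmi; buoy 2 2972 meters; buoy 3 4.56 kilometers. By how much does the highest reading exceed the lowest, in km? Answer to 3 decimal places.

buoy 1: 2.41 nmi = 4.46332 km.
buoy 2: 2972 m = 2.97200 km.
Spread: 4.56000 − 2.97200 = 1.588 km.

1.588 km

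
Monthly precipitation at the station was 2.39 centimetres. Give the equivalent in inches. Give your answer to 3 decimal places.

1 cm = 0.393701 in, so 2.39 × 0.393701 = 0.941 in.

0.941 in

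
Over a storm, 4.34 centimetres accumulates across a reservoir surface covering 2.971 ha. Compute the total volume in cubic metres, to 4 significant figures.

1289 cubic metres

Depth: 4.34 cm × 10 = 43.4 mm.
Area: 2.971 ha = 29710 m².
1 mm over 1 m² is 1 L, so volume = 43.4 × 29710 = 1289414 L = 1289 m³.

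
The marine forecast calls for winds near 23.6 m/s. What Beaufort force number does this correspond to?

23.6 m/s lies in the Beaufort 9 band (strong gale, 20.8–24.4 m/s).

Beaufort force 9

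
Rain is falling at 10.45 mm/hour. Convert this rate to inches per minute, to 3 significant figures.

10.45 mm/hour × 0.0393701 in/mm × 0.0166667 hour/minute = 0.00686 in/minute.

0.00686 in/minute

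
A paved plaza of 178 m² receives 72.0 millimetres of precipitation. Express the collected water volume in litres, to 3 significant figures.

12800 litres

1 mm over 1 m² is 1 L, so volume = 72 × 178 = 12816 L ≈ 12800 L.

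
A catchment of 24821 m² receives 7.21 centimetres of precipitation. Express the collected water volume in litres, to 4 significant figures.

1790000 litres

Depth: 7.21 cm × 10 = 72.1 mm.
1 mm over 1 m² is 1 L, so volume = 72.1 × 24821 = 1789594.1 L ≈ 1790000 L.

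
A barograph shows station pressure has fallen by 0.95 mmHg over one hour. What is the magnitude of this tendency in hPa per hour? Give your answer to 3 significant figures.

1.27 hPa per hour

0.95 mmHg / 1 h × 1.33322 hPa/mmHg = 1.27 hPa/h.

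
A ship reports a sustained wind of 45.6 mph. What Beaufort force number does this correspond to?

45.6 mph = 20.4 m/s, which is Beaufort 8 (gale, 17.2–20.7 m/s).

Beaufort force 8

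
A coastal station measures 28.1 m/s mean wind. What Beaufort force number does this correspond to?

28.1 m/s lies in the Beaufort 10 band (storm, 24.5–28.4 m/s).

Beaufort force 10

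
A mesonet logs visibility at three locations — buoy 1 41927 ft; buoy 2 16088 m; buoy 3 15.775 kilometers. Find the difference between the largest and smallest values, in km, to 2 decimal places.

buoy 1: 41927 ft = 12.7793 km.
buoy 2: 16088 m = 16.0880 km.
Spread: 16.0880 − 12.7793 = 3.31 km.

3.31 km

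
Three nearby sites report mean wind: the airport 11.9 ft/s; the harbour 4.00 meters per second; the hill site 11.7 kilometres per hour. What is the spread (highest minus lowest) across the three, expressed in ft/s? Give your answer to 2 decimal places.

2.46 ft/s

the harbour: 4.00 m/s = 13.1234 ft/s.
the hill site: 11.7 km/h = 10.6627 ft/s.
Spread: 13.1234 − 10.6627 = 2.46 ft/s.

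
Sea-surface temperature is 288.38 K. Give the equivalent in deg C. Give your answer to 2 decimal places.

°C = 288.38 − 273.15 = 15.23 °C.

15.23 °C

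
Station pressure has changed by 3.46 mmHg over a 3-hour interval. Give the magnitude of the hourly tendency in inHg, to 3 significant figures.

3.46 mmHg / 3 h × 0.0393701 inHg/mmHg = 0.0454 inHg/h.

0.0454 inHg per hour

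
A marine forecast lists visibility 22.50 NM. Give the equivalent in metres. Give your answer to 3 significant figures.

41700 m

1 nmi = 1852 m, so 22.50 × 1852 = 41700 m.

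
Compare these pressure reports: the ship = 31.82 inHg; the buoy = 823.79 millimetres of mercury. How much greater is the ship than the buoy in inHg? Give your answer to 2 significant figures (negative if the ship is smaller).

-0.61 inHg

the buoy: 823.79 mmHg = 32.4327 inHg.
Difference: 31.8200 − 32.4327 = -0.61 inHg.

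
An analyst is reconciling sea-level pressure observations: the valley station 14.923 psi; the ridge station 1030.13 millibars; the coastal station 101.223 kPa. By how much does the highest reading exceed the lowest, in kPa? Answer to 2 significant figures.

the valley station: 14.923 psi = 102.890 kPa.
the ridge station: 1030.13 mb = 103.013 kPa.
Spread: 103.013 − 101.223 = 1.8 kPa.

1.8 kPa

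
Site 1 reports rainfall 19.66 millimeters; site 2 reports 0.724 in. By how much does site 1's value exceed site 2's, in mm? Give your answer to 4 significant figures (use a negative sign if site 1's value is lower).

1.270 mm

site 2: 0.724 in = 18.38960 mm.
Difference: 19.66000 − 18.38960 = 1.270 mm.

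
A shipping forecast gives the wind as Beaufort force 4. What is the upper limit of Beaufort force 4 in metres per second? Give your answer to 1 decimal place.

7.9 m/s

Beaufort 4 (moderate breeze) spans 5.5–7.9 m/s.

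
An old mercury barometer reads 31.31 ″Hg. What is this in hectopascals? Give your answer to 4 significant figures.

1 inHg = 33.8639 hPa, so 31.31 × 33.8639 = 1060 hPa.

1060 hPa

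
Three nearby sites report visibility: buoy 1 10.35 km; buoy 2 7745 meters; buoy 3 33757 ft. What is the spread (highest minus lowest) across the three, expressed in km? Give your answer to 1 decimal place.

buoy 2: 7745 m = 7.745 km.
buoy 3: 33757 ft = 10.289 km.
Spread: 10.350 − 7.745 = 2.6 km.

2.6 km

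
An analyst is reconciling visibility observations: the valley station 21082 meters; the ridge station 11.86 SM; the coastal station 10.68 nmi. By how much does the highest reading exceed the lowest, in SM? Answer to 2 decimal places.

the valley station: 21082 m = 13.0997 SM.
the coastal station: 10.68 nmi = 12.2903 SM.
Spread: 13.0997 − 11.8600 = 1.24 SM.

1.24 SM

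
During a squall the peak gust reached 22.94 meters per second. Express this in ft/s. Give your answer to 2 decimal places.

75.26 ft/s

1 m/s = 3.28084 ft/s, so 22.94 × 3.28084 = 75.26 ft/s.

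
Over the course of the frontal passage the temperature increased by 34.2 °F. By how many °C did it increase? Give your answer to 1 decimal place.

19.0 °C

Converting a difference, only the 9/5 scale factor applies: Δ°C = 34.2 × 0.5556 = 19.0 °C.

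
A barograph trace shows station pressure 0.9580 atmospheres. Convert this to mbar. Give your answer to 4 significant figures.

1 atm = 1013.25 mb, so 0.9580 × 1013.25 = 970.7 mb.

970.7 mb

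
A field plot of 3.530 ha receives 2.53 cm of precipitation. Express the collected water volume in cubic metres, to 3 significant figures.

893 cubic metres

Depth: 2.53 cm × 10 = 25.3 mm.
Area: 3.530 ha = 35300 m².
1 mm over 1 m² is 1 L, so volume = 25.3 × 35300 = 893090 L = 893 m³.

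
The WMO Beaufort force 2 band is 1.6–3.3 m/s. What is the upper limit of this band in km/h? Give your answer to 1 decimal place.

1.6–3.3 m/s × 3.6 = 5.8–11.9 km/h.

11.9 km/h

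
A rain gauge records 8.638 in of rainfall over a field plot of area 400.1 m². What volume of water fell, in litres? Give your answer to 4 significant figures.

87780 litres

Depth: 8.638 in × 25.4 = 219.4052 mm.
1 mm over 1 m² is 1 L, so volume = 219.4052 × 400.1 = 87784.021 L ≈ 87780 L.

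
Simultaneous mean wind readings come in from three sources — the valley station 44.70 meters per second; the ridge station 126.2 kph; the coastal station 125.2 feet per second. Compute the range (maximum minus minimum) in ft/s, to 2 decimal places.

31.64 ft/s

the valley station: 44.70 m/s = 146.6535 ft/s.
the ridge station: 126.2 km/h = 115.0117 ft/s.
Spread: 146.6535 − 115.0117 = 31.64 ft/s.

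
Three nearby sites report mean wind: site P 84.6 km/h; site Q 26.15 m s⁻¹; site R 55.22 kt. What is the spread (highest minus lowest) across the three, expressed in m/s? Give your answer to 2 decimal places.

4.91 m/s

site P: 84.6 km/h = 23.5000 m/s.
site R: 55.22 kt = 28.4076 m/s.
Spread: 28.4076 − 23.5000 = 4.91 m/s.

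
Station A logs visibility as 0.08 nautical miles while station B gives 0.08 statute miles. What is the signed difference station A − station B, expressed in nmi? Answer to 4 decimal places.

0.0105 nmi

station B: 0.08 SM = 0.069518 nmi.
Difference: 0.080000 − 0.069518 = 0.0105 nmi.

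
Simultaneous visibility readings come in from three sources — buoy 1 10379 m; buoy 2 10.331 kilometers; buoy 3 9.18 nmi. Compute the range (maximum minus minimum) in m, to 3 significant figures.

buoy 2: 10.331 km = 10331.00 m.
buoy 3: 9.18 nmi = 17001.36 m.
Spread: 17001.36 − 10331.00 = 6670 m.

6670 m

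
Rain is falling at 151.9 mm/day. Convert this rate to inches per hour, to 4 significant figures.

0.2492 in/hour

151.9 mm/day × 0.0393701 in/mm × 0.0416667 day/hour = 0.2492 in/hour.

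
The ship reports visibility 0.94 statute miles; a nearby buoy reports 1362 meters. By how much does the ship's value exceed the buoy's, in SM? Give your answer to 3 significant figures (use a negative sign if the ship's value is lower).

0.0937 SM

the buoy: 1362 m = 0.846308 SM.
Difference: 0.940000 − 0.846308 = 0.0937 SM.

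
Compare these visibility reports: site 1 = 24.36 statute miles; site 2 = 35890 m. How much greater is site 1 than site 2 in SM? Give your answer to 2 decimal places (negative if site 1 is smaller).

site 2: 35890 m = 22.3010 SM.
Difference: 24.3600 − 22.3010 = 2.06 SM.

2.06 SM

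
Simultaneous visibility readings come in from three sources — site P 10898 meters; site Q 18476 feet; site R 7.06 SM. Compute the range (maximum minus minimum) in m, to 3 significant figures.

5730 m

site Q: 18476 ft = 5631.48 m.
site R: 7.06 SM = 11361.97 m.
Spread: 11361.97 − 5631.48 = 5730 m.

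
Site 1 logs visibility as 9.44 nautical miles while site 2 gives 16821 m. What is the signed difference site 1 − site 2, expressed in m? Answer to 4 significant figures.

site 1: 9.44 nmi = 17482.880 m.
Difference: 17482.880 − 16821.000 = 661.9 m.

661.9 m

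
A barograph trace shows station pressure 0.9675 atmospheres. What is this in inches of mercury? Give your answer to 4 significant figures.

28.95 inHg

1 atm = 29.9213 inHg, so 0.9675 × 29.9213 = 28.95 inHg.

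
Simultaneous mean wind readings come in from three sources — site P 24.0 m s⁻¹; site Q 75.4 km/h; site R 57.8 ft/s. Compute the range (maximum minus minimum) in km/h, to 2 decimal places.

22.98 km/h

site P: 24.0 m/s = 86.4000 km/h.
site R: 57.8 ft/s = 63.4228 km/h.
Spread: 86.4000 − 63.4228 = 22.98 km/h.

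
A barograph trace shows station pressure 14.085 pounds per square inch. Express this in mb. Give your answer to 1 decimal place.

1 psi = 68.9476 mb, so 14.085 × 68.9476 = 971.1 mb.

971.1 mb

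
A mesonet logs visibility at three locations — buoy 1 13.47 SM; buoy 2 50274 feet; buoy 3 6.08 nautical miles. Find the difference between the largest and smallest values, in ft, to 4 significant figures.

buoy 1: 13.47 SM = 71121.60 ft.
buoy 3: 6.08 nmi = 36942.78 ft.
Spread: 71121.60 − 36942.78 = 34180 ft.

34180 ft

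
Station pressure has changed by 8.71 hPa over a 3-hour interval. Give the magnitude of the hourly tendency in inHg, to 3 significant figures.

0.0857 inHg per hour

8.71 hPa / 3 h × 0.02953 inHg/hPa = 0.0857 inHg/h.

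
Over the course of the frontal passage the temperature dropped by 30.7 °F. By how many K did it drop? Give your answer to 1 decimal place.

17.1 K

For a temperature change the 32° offset cancels: ΔK = 30.7 × 0.5556 = 17.1 K.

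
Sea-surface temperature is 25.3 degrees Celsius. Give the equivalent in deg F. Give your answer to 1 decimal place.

°F = °C × 9/5 + 32 = 25.3 × 1.8 + 32 = 77.5 °F.

77.5 °F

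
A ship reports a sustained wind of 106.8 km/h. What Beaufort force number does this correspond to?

Beaufort force 11

106.8 km/h = 29.7 m/s, which is Beaufort 11 (violent storm, 28.5–32.6 m/s).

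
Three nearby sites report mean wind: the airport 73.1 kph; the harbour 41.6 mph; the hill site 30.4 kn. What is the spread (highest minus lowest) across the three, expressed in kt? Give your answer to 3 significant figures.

9.07 kt

the airport: 73.1 km/h = 39.4708 kt.
the harbour: 41.6 mph = 36.1494 kt.
Spread: 39.4708 − 30.4000 = 9.07 kt.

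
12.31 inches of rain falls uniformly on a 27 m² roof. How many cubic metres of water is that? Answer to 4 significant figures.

8.442 cubic metres

Depth: 12.31 in × 25.4 = 312.674 mm.
1 mm over 1 m² is 1 L, so volume = 312.674 × 27 = 8442.198 L = 8.442 m³.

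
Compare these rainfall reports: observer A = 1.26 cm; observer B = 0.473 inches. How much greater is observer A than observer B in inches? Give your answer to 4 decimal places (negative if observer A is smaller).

observer A: 1.26 cm = 0.496063 in.
Difference: 0.496063 − 0.473000 = 0.0231 in.

0.0231 in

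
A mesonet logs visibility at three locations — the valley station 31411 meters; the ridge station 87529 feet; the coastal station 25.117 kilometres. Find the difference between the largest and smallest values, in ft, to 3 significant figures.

the valley station: 31411 m = 103054.46 ft.
the coastal station: 25.117 km = 82404.86 ft.
Spread: 103054.46 − 82404.86 = 20600 ft.

20600 ft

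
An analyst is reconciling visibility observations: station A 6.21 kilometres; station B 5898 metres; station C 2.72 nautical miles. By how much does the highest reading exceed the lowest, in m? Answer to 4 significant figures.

1173 m

station A: 6.21 km = 6210.00 m.
station C: 2.72 nmi = 5037.44 m.
Spread: 6210.00 − 5037.44 = 1173 m.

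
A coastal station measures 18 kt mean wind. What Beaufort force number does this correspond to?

Beaufort force 5

18 kt lies in the Beaufort 5 band (fresh breeze, 17–21 kt).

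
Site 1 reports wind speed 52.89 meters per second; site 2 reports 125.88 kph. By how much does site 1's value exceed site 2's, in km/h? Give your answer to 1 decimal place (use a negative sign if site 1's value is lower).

64.5 km/h

site 1: 52.89 m/s = 190.404 km/h.
Difference: 190.404 − 125.880 = 64.5 km/h.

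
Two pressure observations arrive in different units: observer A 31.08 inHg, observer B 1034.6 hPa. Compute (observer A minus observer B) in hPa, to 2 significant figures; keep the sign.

18 hPa

observer A: 31.08 inHg = 1052.49 hPa.
Difference: 1052.49 − 1034.60 = 18 hPa.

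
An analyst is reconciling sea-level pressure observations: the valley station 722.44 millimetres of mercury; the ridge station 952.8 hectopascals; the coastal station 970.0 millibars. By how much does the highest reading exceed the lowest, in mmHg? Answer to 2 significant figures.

13 mmHg

the ridge station: 952.8 hPa = 714.66 mmHg.
the coastal station: 970.0 mb = 727.56 mmHg.
Spread: 727.56 − 714.66 = 13 mmHg.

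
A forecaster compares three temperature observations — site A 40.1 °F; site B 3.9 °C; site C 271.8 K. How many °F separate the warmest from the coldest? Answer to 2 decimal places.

10.53 °F

site A: 40.1 °F = 4.500 °C.
site C: 271.8 K = -1.350 °C.
Spread: 4.500 − (-1.350) = 5.850 °C = 10.53 °F.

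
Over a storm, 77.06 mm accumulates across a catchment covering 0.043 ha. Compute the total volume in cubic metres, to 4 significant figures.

Area: 0.043 ha = 430 m².
1 mm over 1 m² is 1 L, so volume = 77.06 × 430 = 33135.8 L = 33.14 m³.

33.14 cubic metres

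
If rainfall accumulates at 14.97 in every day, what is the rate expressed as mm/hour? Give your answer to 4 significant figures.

15.84 mm/hour

14.97 in/day × 25.4 mm/in × 0.0416667 day/hour = 15.84 mm/hour.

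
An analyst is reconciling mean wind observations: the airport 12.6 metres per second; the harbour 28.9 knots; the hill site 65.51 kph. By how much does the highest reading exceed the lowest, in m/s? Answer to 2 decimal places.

the harbour: 28.9 kt = 14.8674 m/s.
the hill site: 65.51 km/h = 18.1972 m/s.
Spread: 18.1972 − 12.6000 = 5.60 m/s.

5.60 m/s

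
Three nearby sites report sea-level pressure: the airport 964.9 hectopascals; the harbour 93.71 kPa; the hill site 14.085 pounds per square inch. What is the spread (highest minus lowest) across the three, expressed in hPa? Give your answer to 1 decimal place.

34.0 hPa

the harbour: 93.71 kPa = 937.100 hPa.
the hill site: 14.085 psi = 971.127 hPa.
Spread: 971.127 − 937.100 = 34.0 hPa.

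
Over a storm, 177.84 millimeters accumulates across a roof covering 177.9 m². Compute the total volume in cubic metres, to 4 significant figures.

31.64 cubic metres

1 mm over 1 m² is 1 L, so volume = 177.84 × 177.9 = 31637.736 L = 31.64 m³.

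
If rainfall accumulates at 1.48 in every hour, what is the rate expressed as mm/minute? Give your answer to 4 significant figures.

1.48 in/hour × 25.4 mm/in × 0.0166667 hour/minute = 0.6265 mm/minute.

0.6265 mm/minute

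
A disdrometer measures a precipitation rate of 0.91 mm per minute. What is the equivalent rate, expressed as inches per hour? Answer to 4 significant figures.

0.91 mm/minute × 0.0393701 in/mm × 60 minute/hour = 2.150 in/hour.

2.150 in/hour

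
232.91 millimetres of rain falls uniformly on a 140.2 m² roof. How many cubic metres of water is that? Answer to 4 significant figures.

32.65 cubic metres

1 mm over 1 m² is 1 L, so volume = 232.91 × 140.2 = 32653.982 L = 32.65 m³.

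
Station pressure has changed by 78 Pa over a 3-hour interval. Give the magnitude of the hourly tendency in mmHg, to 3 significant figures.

0.195 mmHg per hour

78 Pa / 3 h × 0.00750062 mmHg/Pa = 0.195 mmHg/h.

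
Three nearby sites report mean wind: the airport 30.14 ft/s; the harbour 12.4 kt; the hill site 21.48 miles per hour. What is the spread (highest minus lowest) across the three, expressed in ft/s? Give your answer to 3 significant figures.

the harbour: 12.4 kt = 20.929 ft/s.
the hill site: 21.48 mph = 31.504 ft/s.
Spread: 31.504 − 20.929 = 10.6 ft/s.

10.6 ft/s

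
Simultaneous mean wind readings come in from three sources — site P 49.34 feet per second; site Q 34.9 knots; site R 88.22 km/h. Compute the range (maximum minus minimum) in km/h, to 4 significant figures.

site P: 49.34 ft/s = 54.1398 km/h.
site Q: 34.9 kt = 64.6348 km/h.
Spread: 88.2200 − 54.1398 = 34.08 km/h.

34.08 km/h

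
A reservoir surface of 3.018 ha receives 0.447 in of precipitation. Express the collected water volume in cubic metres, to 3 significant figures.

343 cubic metres

Depth: 0.447 in × 25.4 = 11.3538 mm.
Area: 3.018 ha = 30180 m².
1 mm over 1 m² is 1 L, so volume = 11.3538 × 30180 = 342657.68 L = 343 m³.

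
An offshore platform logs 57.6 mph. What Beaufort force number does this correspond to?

57.6 mph = 25.7 m/s, which is Beaufort 10 (storm, 24.5–28.4 m/s).

Beaufort force 10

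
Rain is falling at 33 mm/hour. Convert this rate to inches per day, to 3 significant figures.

31.2 in/day

33 mm/hour × 0.0393701 in/mm × 24 hour/day = 31.2 in/day.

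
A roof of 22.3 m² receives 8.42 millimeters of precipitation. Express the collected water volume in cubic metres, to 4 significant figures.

1 mm over 1 m² is 1 L, so volume = 8.42 × 22.3 = 187.766 L = 0.1878 m³.

0.1878 cubic metres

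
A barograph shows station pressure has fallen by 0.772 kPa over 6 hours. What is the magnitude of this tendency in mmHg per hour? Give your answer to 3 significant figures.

0.965 mmHg per hour

0.772 kPa / 6 h × 7.50062 mmHg/kPa = 0.965 mmHg/h.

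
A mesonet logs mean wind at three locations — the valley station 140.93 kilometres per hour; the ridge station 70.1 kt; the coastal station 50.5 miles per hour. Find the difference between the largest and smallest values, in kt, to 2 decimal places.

32.21 kt

the valley station: 140.93 km/h = 76.0961 kt.
the coastal station: 50.5 mph = 43.8833 kt.
Spread: 76.0961 − 43.8833 = 32.21 kt.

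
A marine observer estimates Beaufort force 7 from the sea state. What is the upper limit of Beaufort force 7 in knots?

33 kt

Beaufort 7 (near gale) spans 28–33 knots.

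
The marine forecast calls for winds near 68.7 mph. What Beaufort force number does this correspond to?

Beaufort force 11

68.7 mph = 30.7 m/s, which is Beaufort 11 (violent storm, 28.5–32.6 m/s).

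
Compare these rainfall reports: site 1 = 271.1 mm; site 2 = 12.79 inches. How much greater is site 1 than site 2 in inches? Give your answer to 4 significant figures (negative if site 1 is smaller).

-2.117 in

site 1: 271.1 mm = 10.67323 in.
Difference: 10.67323 − 12.79000 = -2.117 in.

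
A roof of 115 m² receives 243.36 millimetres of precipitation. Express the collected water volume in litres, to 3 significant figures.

28000 litres

1 mm over 1 m² is 1 L, so volume = 243.36 × 115 = 27986.4 L ≈ 28000 L.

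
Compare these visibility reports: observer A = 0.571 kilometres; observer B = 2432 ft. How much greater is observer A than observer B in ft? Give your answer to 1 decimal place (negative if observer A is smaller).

-558.6 ft

observer A: 0.571 km = 1873.360 ft.
Difference: 1873.360 − 2432.000 = -558.6 ft.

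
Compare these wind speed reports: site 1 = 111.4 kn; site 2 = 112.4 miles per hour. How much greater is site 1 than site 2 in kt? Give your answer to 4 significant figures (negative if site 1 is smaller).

13.73 kt

site 2: 112.4 mph = 97.6729 kt.
Difference: 111.4000 − 97.6729 = 13.73 kt.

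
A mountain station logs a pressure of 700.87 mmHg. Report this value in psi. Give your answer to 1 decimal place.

1 mmHg = 0.0193368 psi, so 700.87 × 0.0193368 = 13.6 psi.

13.6 psi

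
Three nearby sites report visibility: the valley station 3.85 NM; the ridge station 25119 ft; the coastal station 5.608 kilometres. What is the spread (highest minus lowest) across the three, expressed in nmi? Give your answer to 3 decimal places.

1.106 nmi

the ridge station: 25119 ft = 4.13406 nmi.
the coastal station: 5.608 km = 3.02808 nmi.
Spread: 4.13406 − 3.02808 = 1.106 nmi.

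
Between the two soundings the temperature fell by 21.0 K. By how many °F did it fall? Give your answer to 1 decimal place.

For a temperature change the 32° offset cancels: Δ°F = 21.0 × 1.8 = 37.8 °F.

37.8 °F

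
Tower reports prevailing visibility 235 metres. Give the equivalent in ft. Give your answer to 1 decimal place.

1 m = 3.28084 ft, so 235 × 3.28084 = 771.0 ft.

771.0 ft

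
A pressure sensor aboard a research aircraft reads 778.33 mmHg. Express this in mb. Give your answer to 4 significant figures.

1 mmHg = 1.33322 mb, so 778.33 × 1.33322 = 1038 mb.

1038 mb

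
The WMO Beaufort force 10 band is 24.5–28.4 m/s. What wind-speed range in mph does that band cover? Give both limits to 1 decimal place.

54.8 to 63.5 mph

24.5–28.4 m/s × 2.237 = 54.8–63.5 mph.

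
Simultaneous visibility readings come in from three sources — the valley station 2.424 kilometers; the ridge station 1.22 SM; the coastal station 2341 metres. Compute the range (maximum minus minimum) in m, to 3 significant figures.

461 m

the valley station: 2.424 km = 2424.00 m.
the ridge station: 1.22 SM = 1963.40 m.
Spread: 2424.00 − 1963.40 = 461 m.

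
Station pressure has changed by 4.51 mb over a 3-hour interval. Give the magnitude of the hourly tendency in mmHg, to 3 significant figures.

1.13 mmHg per hour

4.51 mb / 3 h × 0.750062 mmHg/mb = 1.13 mmHg/h.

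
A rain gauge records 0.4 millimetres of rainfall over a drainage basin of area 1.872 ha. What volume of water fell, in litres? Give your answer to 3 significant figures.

Area: 1.872 ha = 18720 m².
1 mm over 1 m² is 1 L, so volume = 0.4 × 18720 = 7488 L ≈ 7490 L.

7490 litres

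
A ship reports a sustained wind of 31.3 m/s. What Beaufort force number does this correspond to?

Beaufort force 11

31.3 m/s lies in the Beaufort 11 band (violent storm, 28.5–32.6 m/s).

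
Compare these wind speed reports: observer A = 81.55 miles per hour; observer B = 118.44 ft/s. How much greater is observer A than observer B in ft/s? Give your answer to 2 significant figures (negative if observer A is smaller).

observer A: 81.55 mph = 119.607 ft/s.
Difference: 119.607 − 118.440 = 1.2 ft/s.

1.2 ft/s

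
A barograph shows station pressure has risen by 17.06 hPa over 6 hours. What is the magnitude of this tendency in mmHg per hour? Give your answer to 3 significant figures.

2.13 mmHg per hour

17.06 hPa / 6 h × 0.750062 mmHg/hPa = 2.13 mmHg/h.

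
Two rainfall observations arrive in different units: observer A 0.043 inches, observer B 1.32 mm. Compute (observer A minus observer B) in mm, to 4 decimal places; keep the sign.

observer A: 0.043 in = 1.092200 mm.
Difference: 1.092200 − 1.320000 = -0.2278 mm.

-0.2278 mm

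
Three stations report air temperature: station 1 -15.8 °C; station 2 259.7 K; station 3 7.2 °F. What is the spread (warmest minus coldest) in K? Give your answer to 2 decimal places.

2.35 K

station 2: 259.7 K = -13.450 °C.
station 3: 7.2 °F = -13.778 °C.
Spread: (-13.450) − (-15.800) = 2.350 °C.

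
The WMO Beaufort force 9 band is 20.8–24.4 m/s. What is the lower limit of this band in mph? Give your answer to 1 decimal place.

46.5 mph

20.8–24.4 m/s × 2.237 = 46.5–54.6 mph.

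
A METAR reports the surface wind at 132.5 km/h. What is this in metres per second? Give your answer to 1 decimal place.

1 km/h = 0.277778 m/s, so 132.5 × 0.277778 = 36.8 m/s.

36.8 m/s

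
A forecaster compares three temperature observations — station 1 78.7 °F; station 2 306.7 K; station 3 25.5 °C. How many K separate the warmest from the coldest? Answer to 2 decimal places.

station 1: 78.7 °F = 25.944 °C.
station 2: 306.7 K = 33.550 °C.
Spread: 33.550 − 25.500 = 8.050 °C.

8.05 K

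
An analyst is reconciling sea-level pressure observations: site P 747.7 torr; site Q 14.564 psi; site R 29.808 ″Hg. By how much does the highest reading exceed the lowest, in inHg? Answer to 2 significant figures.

0.37 inHg

site P: 747.7 mmHg = 29.4370 inHg.
site Q: 14.564 psi = 29.6526 inHg.
Spread: 29.8080 − 29.4370 = 0.37 inHg.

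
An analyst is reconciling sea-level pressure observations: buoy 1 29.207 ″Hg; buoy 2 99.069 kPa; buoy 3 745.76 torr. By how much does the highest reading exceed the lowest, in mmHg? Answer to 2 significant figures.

buoy 1: 29.207 inHg = 741.858 mmHg.
buoy 2: 99.069 kPa = 743.079 mmHg.
Spread: 745.760 − 741.858 = 3.9 mmHg.

3.9 mmHg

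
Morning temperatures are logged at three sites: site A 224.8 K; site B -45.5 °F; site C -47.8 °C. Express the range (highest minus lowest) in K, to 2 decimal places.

5.29 K

site A: 224.8 K = -48.350 °C.
site B: -45.5 °F = -43.056 °C.
Spread: (-43.056) − (-48.350) = 5.294 °C.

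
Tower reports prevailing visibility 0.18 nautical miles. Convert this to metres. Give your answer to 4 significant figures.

333.4 m

1 nmi = 1852 m, so 0.18 × 1852 = 333.4 m.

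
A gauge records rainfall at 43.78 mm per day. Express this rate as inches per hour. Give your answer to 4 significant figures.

43.78 mm/day × 0.0393701 in/mm × 0.0416667 day/hour = 0.07182 in/hour.

0.07182 in/hour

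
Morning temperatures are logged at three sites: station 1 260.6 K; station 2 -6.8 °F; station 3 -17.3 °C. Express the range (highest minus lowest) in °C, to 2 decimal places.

9.01 °C

station 1: 260.6 K = -12.550 °C.
station 2: -6.8 °F = -21.556 °C.
Spread: (-12.550) − (-21.556) = 9.006 °C.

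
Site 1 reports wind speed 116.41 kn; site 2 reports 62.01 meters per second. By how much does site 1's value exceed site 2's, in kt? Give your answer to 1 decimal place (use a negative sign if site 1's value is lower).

-4.1 kt

site 2: 62.01 m/s = 120.538 kt.
Difference: 116.410 − 120.538 = -4.1 kt.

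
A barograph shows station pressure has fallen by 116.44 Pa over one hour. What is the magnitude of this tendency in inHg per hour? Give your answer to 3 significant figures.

116.44 Pa / 1 h × 0.0002953 inHg/Pa = 0.0344 inHg/h.

0.0344 inHg per hour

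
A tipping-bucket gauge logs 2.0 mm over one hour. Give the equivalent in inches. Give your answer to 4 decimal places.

0.0787 in

1 mm = 0.0393701 in, so 2.0 × 0.0393701 = 0.0787 in.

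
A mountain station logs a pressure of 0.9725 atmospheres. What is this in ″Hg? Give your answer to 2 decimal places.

29.10 inHg

1 atm = 29.9213 inHg, so 0.9725 × 29.9213 = 29.10 inHg.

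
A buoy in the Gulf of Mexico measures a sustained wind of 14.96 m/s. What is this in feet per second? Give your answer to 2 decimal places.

1 m/s = 3.28084 ft/s, so 14.96 × 3.28084 = 49.08 ft/s.

49.08 ft/s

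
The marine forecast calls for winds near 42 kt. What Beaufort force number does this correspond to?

Beaufort force 9

42 kt lies in the Beaufort 9 band (strong gale, 41–47 kt).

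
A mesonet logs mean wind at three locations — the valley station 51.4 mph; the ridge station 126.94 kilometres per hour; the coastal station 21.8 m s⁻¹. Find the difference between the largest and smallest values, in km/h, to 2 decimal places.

the valley station: 51.4 mph = 82.7203 km/h.
the coastal station: 21.8 m/s = 78.4800 km/h.
Spread: 126.9400 − 78.4800 = 48.46 km/h.

48.46 km/h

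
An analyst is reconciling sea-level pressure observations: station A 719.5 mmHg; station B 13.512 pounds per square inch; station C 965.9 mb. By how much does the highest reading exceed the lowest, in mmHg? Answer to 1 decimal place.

station B: 13.512 psi = 698.772 mmHg.
station C: 965.9 mb = 724.484 mmHg.
Spread: 724.484 − 698.772 = 25.7 mmHg.

25.7 mmHg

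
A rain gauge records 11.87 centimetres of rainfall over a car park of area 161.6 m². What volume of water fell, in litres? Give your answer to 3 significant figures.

19200 litres

Depth: 11.87 cm × 10 = 118.7 mm.
1 mm over 1 m² is 1 L, so volume = 118.7 × 161.6 = 19181.92 L ≈ 19200 L.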